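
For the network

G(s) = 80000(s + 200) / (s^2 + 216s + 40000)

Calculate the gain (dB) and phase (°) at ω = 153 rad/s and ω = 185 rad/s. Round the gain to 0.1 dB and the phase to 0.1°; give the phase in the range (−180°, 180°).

ω = 153: 54.7 dB, -25.9°; ω = 185: 54.6 dB, -39.0°

At s = jω = j153:
zero (s+200): 200 + j153 → |·| = √(200²+153²) = √63409 ≈ 251.81, ∠ = arctan(153/200) ≈ 37.42°
quadratic: (j153)² + 216·j153 + 40000 = 16591 + j33048 → |·| ≈ 36979, ∠ ≈ 63.34°
|G| = 80000 · 251.81 / 36979 ≈ 544.76
Gain = 20 log₁₀(544.76) ≈ 54.72 dB
∠G = 37.42° − 63.34° = -25.92°

At s = jω = j185:
zero (s+200): 200 + j185 → |·| = √(200²+185²) = √74225 ≈ 272.44, ∠ = arctan(185/200) ≈ 42.77°
quadratic: (j185)² + 216·j185 + 40000 = 5775 + j39960 → |·| ≈ 40375, ∠ ≈ 81.78°
|G| = 80000 · 272.44 / 40375 ≈ 539.82
Gain = 20 log₁₀(539.82) ≈ 54.64 dB
∠G = 42.77° − 81.78° = -39.01°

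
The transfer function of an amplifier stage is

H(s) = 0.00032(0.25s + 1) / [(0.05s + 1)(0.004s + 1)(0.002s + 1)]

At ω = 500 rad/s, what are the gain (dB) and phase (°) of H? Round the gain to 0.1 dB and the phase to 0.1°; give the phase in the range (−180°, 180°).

-65.9 dB, -106.6°

At ω = 500 rad/s:
zero (1 + j500·0.25) = 1 + j125 → |·| ≈ 125, ∠ ≈ 89.54°
pole (1 + j500·0.05) = 1 + j25 → |·| ≈ 25.02, ∠ ≈ 87.71°
pole (1 + j500·0.004) = 1 + j2 → |·| ≈ 2.2361, ∠ ≈ 63.43°
pole (1 + j500·0.002) = 1 + j1 → |·| ≈ 1.4142, ∠ ≈ 45.00°
|H| = 0.00032 · 125 / (25.02 · 2.2361 · 1.4142) ≈ 0.00050556
Gain = 20 log₁₀(0.00050556) ≈ -65.92 dB
∠H = (89.54°) − (87.71° + 63.43° + 45.00°) = -106.60°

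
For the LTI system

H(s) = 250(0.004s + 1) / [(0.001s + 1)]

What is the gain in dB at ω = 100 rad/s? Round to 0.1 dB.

At ω = 100 rad/s:
zero (1 + j100·0.004) = 1 + j0.4 → |·| ≈ 1.077, ∠ ≈ 21.80°
pole (1 + j100·0.001) = 1 + j0.1 → |·| ≈ 1.005, ∠ ≈ 5.71°
|H| = 250 · 1.077 / (1.005) ≈ 267.91
Gain = 20 log₁₀(267.91) ≈ 48.56 dB

48.6 dB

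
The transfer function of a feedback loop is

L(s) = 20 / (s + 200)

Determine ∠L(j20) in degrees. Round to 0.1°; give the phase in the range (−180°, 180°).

-5.7°

Substitute s = j20:
Numerator: 20 = 20 + j0
Denominator: (j20) + 200 = 200 + j20
|N| = √(20² + 0²) ≈ 20, ∠N ≈ 0.00°
|D| = √(200² + 20²) ≈ 201, ∠D ≈ 5.71°
∠L = 0.00° − 5.71° = -5.71°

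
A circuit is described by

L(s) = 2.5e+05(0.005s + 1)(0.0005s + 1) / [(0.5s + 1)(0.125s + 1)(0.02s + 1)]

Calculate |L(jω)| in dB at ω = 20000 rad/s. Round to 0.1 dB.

At ω = 20000 rad/s:
zero (1 + j20000·0.005) = 1 + j100 → |·| ≈ 100, ∠ ≈ 89.43°
zero (1 + j20000·0.0005) = 1 + j10 → |·| ≈ 10.05, ∠ ≈ 84.29°
pole (1 + j20000·0.5) = 1 + j10000 → |·| ≈ 10000, ∠ ≈ 89.99°
pole (1 + j20000·0.125) = 1 + j2500 → |·| ≈ 2500, ∠ ≈ 89.98°
pole (1 + j20000·0.02) = 1 + j400 → |·| ≈ 400, ∠ ≈ 89.86°
|L| = 2.5e+05 · 100 · 10.05 / (10000 · 2500 · 400) ≈ 0.025125
Gain = 20 log₁₀(0.025125) ≈ -32.00 dB

-32.0 dB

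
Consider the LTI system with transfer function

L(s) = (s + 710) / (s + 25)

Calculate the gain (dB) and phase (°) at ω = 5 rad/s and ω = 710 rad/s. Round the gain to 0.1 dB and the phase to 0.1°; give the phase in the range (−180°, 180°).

ω = 5: 28.9 dB, -10.9°; ω = 710: 3.0 dB, -43.0°

At s = jω = j5:
zero (s+710): 710 + j5 → |·| = √(710²+5²) = √504125 ≈ 710.02, ∠ = arctan(5/710) ≈ 0.40°
pole (s+25): 25 + j5 → |·| = √(25²+5²) = √650 ≈ 25.495, ∠ = arctan(5/25) ≈ 11.31°
|L| = 1 · 710.02 / 25.495 ≈ 27.849
Gain = 20 log₁₀(27.849) ≈ 28.90 dB
∠L = 0.40° − 11.31° = -10.91°

At s = jω = j710:
zero (s+710): 710 + j710 → |·| = √(710²+710²) = √1008200 ≈ 1004.1, ∠ = arctan(710/710) ≈ 45.00°
pole (s+25): 25 + j710 → |·| = √(25²+710²) = √504725 ≈ 710.44, ∠ = arctan(710/25) ≈ 87.98°
|L| = 1 · 1004.1 / 710.44 ≈ 1.4133
Gain = 20 log₁₀(1.4133) ≈ 3.00 dB
∠L = 45.00° − 87.98° = -42.98°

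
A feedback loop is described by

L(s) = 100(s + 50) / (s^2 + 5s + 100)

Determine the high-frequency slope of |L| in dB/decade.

-20 dB/decade

Each pole contributes −20 dB/decade at high frequency; each zero contributes +20 dB/decade.
Net: 1 zero(s) − 2 pole(s) → -20 dB/decade.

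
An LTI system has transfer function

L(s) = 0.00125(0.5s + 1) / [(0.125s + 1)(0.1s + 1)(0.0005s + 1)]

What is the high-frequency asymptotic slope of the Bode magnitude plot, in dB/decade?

Each pole contributes −20 dB/decade at high frequency; each zero contributes +20 dB/decade.
Net: 1 zero(s) − 3 pole(s) → -40 dB/decade.

-40 dB/decade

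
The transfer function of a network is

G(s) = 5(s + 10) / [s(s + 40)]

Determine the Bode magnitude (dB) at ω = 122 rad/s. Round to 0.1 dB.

-28.2 dB

At s = jω = j122:
zero (s+10): 10 + j122 → |·| = √(10²+122²) = √14984 ≈ 122.41, ∠ = arctan(122/10) ≈ 85.31°
pole (s+40): 40 + j122 → |·| = √(40²+122²) = √16484 ≈ 128.39, ∠ = arctan(122/40) ≈ 71.85°
pole at origin: |s| = 122, ∠ = 90.00° (in denominator)
|G| = 5 · 122.41 / 15664 ≈ 0.039074
Gain = 20 log₁₀(0.039074) ≈ -28.16 dB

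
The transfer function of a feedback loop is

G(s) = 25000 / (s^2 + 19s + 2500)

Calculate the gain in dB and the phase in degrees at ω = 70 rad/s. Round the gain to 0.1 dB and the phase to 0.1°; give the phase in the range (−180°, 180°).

At s = jω = j70:
quadratic: (j70)² + 19·j70 + 2500 = -2400 + j1330 → |·| ≈ 2743.9, ∠ ≈ 151.01°
|G| = 25000 / 2743.9 ≈ 9.1111
Gain = 20 log₁₀(9.1111) ≈ 19.19 dB
∠G = 0.00° − 151.01° = -151.01°

19.2 dB, -151.0°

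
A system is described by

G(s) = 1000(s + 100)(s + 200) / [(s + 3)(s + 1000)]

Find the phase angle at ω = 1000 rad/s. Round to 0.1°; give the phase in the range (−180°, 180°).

28.2°

At s = jω = j1000:
zero (s+100): 100 + j1000 → |·| = √(100²+1000²) = √1010000 ≈ 1005, ∠ = arctan(1000/100) ≈ 84.29°
zero (s+200): 200 + j1000 → |·| = √(200²+1000²) = √1040000 ≈ 1019.8, ∠ = arctan(1000/200) ≈ 78.69°
pole (s+3): 3 + j1000 → |·| = √(3²+1000²) = √1000009 ≈ 1000, ∠ = arctan(1000/3) ≈ 89.83°
pole (s+1000): 1000 + j1000 → |·| = √(1000²+1000²) = √2000000 ≈ 1414.2, ∠ = arctan(1000/1000) ≈ 45.00°
∠G = 162.98° − 134.83° = 28.15°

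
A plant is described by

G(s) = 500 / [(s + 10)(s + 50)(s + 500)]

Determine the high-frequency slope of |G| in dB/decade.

Each pole contributes −20 dB/decade at high frequency; each zero contributes +20 dB/decade.
Net: 0 zero(s) − 3 pole(s) → -60 dB/decade.

-60 dB/decade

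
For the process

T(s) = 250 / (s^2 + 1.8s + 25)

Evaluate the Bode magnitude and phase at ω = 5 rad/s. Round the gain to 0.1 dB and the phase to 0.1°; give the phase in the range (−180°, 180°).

At s = jω = j5:
quadratic: (j5)² + 1.8·j5 + 25 = 0 + j9 → |·| ≈ 9, ∠ ≈ 90.00°
|T| = 250 / 9 ≈ 27.778
Gain = 20 log₁₀(27.778) ≈ 28.87 dB
∠T = 0.00° − 90.00° = -90.00°

28.9 dB, -90.0°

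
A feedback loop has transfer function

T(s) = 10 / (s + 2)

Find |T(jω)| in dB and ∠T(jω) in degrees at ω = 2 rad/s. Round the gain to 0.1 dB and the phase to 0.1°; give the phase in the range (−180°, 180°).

Substitute s = j2:
Numerator: 10 = 10 + j0
Denominator: (j2) + 2 = 2 + j2
|N| = √(10² + 0²) ≈ 10, ∠N ≈ 0.00°
|D| = √(2² + 2²) ≈ 2.8284, ∠D ≈ 45.00°
|T| = 10 / 2.8284 ≈ 3.5356
Gain = 20 log₁₀(3.5356) ≈ 10.97 dB
∠T = 0.00° − 45.00° = -45.00°

11.0 dB, -45.0°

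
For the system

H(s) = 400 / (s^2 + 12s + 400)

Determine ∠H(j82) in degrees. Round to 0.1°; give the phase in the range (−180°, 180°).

At s = jω = j82:
quadratic: (j82)² + 12·j82 + 400 = -6324 + j984 → |·| ≈ 6400.1, ∠ ≈ 171.16°
∠H = 0.00° − 171.16° = -171.16°

-171.2°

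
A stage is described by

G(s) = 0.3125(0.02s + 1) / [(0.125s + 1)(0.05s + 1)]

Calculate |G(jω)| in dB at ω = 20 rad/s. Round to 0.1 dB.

At ω = 20 rad/s:
zero (1 + j20·0.02) = 1 + j0.4 → |·| ≈ 1.077, ∠ ≈ 21.80°
pole (1 + j20·0.125) = 1 + j2.5 → |·| ≈ 2.6926, ∠ ≈ 68.20°
pole (1 + j20·0.05) = 1 + j1 → |·| ≈ 1.4142, ∠ ≈ 45.00°
|G| = 0.3125 · 1.077 / (2.6926 · 1.4142) ≈ 0.088386
Gain = 20 log₁₀(0.088386) ≈ -21.07 dB

-21.1 dB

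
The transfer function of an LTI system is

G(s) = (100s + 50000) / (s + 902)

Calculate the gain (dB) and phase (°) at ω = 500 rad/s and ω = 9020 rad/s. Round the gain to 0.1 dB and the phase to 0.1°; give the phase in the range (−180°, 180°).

Substitute s = j500:
Numerator: 100(j500) + 50000 = 50000 + j50000
Denominator: (j500) + 902 = 902 + j500
|N| = √(50000² + 50000²) ≈ 70711, ∠N ≈ 45.00°
|D| = √(902² + 500²) ≈ 1031.3, ∠D ≈ 29.00°
|G| = 70711 / 1031.3 ≈ 68.565
Gain = 20 log₁₀(68.565) ≈ 36.72 dB
∠G = 45.00° − 29.00° = 16.00°

Substitute s = j9020:
Numerator: 100(j9020) + 50000 = 50000 + j902000
Denominator: (j9020) + 902 = 902 + j9020
|N| = √(50000² + 902000²) ≈ 9.0338e+05, ∠N ≈ 86.83°
|D| = √(902² + 9020²) ≈ 9065, ∠D ≈ 84.29°
|G| = 9.0338e+05 / 9065 ≈ 99.656
Gain = 20 log₁₀(99.656) ≈ 39.97 dB
∠G = 86.83° − 84.29° = 2.54°

ω = 500: 36.7 dB, 16.0°; ω = 9020: 40.0 dB, 2.5°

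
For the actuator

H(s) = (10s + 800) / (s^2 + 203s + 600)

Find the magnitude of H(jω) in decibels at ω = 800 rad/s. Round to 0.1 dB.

Substitute s = j800:
Numerator: 10(j800) + 800 = 800 + j8000
Denominator: (j800)^2 + 203(j800) + 600 = -639400 + j162400
|N| = √(800² + 8000²) ≈ 8039.9, ∠N ≈ 84.29°
|D| = √(639400² + 162400²) ≈ 6.597e+05, ∠D ≈ 165.75°
|H| = 8039.9 / 6.597e+05 ≈ 0.012187
Gain = 20 log₁₀(0.012187) ≈ -38.28 dB

-38.3 dB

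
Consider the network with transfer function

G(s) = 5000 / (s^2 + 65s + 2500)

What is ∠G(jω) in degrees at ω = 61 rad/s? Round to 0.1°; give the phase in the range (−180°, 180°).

-107.1°

At s = jω = j61:
quadratic: (j61)² + 65·j61 + 2500 = -1221 + j3965 → |·| ≈ 4148.7, ∠ ≈ 107.12°
∠G = 0.00° − 107.12° = -107.12°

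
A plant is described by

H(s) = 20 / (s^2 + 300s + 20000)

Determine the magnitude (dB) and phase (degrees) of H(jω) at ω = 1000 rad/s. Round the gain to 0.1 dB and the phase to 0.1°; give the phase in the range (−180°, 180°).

-94.2 dB, -163.0°

Substitute s = j1000:
Numerator: 20 = 20 + j0
Denominator: (j1000)^2 + 300(j1000) + 20000 = -980000 + j300000
|N| = √(20² + 0²) ≈ 20, ∠N ≈ 0.00°
|D| = √(980000² + 300000²) ≈ 1.0249e+06, ∠D ≈ 162.98°
|H| = 20 / 1.0249e+06 ≈ 1.9514e-05
Gain = 20 log₁₀(1.9514e-05) ≈ -94.19 dB
∠H = 0.00° − 162.98° = -162.98°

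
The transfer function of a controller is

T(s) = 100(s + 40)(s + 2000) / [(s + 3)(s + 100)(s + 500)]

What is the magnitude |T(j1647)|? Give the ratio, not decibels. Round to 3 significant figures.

At s = jω = j1647:
zero (s+40): 40 + j1647 → |·| = √(40²+1647²) = √2714209 ≈ 1647.5, ∠ = arctan(1647/40) ≈ 88.61°
zero (s+2000): 2000 + j1647 → |·| = √(2000²+1647²) = √6712609 ≈ 2590.9, ∠ = arctan(1647/2000) ≈ 39.47°
pole (s+3): 3 + j1647 → |·| = √(3²+1647²) = √2712618 ≈ 1647, ∠ = arctan(1647/3) ≈ 89.90°
pole (s+100): 100 + j1647 → |·| = √(100²+1647²) = √2722609 ≈ 1650, ∠ = arctan(1647/100) ≈ 86.53°
pole (s+500): 500 + j1647 → |·| = √(500²+1647²) = √2962609 ≈ 1721.2, ∠ = arctan(1647/500) ≈ 73.11°
|T| = 100 · 4.2685e+06 / 4.6774e+09 ≈ 0.091258

0.0913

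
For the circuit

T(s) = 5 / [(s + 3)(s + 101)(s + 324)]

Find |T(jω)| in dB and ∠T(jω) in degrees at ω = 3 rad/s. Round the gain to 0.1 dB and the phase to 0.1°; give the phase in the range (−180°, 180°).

At s = jω = j3:
pole (s+3): 3 + j3 → |·| = √(3²+3²) = √18 ≈ 4.2426, ∠ = arctan(3/3) ≈ 45.00°
pole (s+101): 101 + j3 → |·| = √(101²+3²) = √10210 ≈ 101.04, ∠ = arctan(3/101) ≈ 1.70°
pole (s+324): 324 + j3 → |·| = √(324²+3²) = √104985 ≈ 324.01, ∠ = arctan(3/324) ≈ 0.53°
|T| = 5 / 1.3889e+05 ≈ 3.6e-05
Gain = 20 log₁₀(3.6e-05) ≈ -88.87 dB
∠T = 0.00° − 47.23° = -47.23°

-88.9 dB, -47.2°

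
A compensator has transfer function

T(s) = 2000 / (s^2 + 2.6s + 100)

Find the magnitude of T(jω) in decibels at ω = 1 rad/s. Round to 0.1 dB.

At s = jω = j1:
quadratic: (j1)² + 2.6·j1 + 100 = 99 + j2.6 → |·| ≈ 99.034, ∠ ≈ 1.50°
|T| = 2000 / 99.034 ≈ 20.195
Gain = 20 log₁₀(20.195) ≈ 26.10 dB

26.1 dB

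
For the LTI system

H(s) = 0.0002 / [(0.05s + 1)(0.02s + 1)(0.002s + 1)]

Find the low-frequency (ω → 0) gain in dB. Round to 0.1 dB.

-74.0 dB

H(0) = 0.0002 · 1 / 1 = 0.0002
20 log₁₀(0.0002) ≈ -73.98 dB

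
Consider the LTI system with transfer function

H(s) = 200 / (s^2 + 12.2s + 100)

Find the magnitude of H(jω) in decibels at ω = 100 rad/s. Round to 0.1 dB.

-34.0 dB

At s = jω = j100:
quadratic: (j100)² + 12.2·j100 + 100 = -9900 + j1220 → |·| ≈ 9974.9, ∠ ≈ 172.97°
|H| = 200 / 9974.9 ≈ 0.02005
Gain = 20 log₁₀(0.02005) ≈ -33.96 dB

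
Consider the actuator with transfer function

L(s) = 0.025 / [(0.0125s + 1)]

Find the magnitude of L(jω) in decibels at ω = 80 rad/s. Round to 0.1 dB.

At ω = 80 rad/s:
pole (1 + j80·0.0125) = 1 + j1 → |·| ≈ 1.4142, ∠ ≈ 45.00°
|L| = 0.025 · 1 / (1.4142) ≈ 0.017678
Gain = 20 log₁₀(0.017678) ≈ -35.05 dB

-35.1 dB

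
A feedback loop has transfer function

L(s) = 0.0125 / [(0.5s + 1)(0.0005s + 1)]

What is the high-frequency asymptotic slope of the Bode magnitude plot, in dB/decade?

Each pole contributes −20 dB/decade at high frequency; each zero contributes +20 dB/decade.
Net: 0 zero(s) − 2 pole(s) → -40 dB/decade.

-40 dB/decade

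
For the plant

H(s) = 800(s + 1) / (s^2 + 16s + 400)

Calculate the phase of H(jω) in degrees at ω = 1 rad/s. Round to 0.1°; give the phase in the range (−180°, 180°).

At s = jω = j1:
zero (s+1): 1 + j1 → |·| = √(1²+1²) = √2 ≈ 1.4142, ∠ = arctan(1/1) ≈ 45.00°
quadratic: (j1)² + 16·j1 + 400 = 399 + j16 → |·| ≈ 399.32, ∠ ≈ 2.30°
∠H = 45.00° − 2.30° = 42.70°

42.7°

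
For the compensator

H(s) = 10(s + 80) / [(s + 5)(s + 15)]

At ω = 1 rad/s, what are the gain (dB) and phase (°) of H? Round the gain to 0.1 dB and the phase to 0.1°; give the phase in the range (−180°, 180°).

20.4 dB, -14.4°

At s = jω = j1:
zero (s+80): 80 + j1 → |·| = √(80²+1²) = √6401 ≈ 80.006, ∠ = arctan(1/80) ≈ 0.72°
pole (s+5): 5 + j1 → |·| = √(5²+1²) = √26 ≈ 5.099, ∠ = arctan(1/5) ≈ 11.31°
pole (s+15): 15 + j1 → |·| = √(15²+1²) = √226 ≈ 15.033, ∠ = arctan(1/15) ≈ 3.81°
|H| = 10 · 80.006 / 76.653 ≈ 10.437
Gain = 20 log₁₀(10.437) ≈ 20.37 dB
∠H = 0.72° − 15.12° = -14.40°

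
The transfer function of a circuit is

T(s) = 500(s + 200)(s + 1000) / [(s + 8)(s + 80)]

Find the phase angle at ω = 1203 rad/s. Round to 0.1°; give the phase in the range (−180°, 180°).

At s = jω = j1203:
zero (s+200): 200 + j1203 → |·| = √(200²+1203²) = √1487209 ≈ 1219.5, ∠ = arctan(1203/200) ≈ 80.56°
zero (s+1000): 1000 + j1203 → |·| = √(1000²+1203²) = √2447209 ≈ 1564.4, ∠ = arctan(1203/1000) ≈ 50.26°
pole (s+8): 8 + j1203 → |·| = √(8²+1203²) = √1447273 ≈ 1203, ∠ = arctan(1203/8) ≈ 89.62°
pole (s+80): 80 + j1203 → |·| = √(80²+1203²) = √1453609 ≈ 1205.7, ∠ = arctan(1203/80) ≈ 86.20°
∠T = 130.82° − 175.82° = -45.00°

-45.0°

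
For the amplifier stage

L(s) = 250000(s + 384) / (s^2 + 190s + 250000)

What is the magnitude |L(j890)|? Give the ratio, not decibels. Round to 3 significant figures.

At s = jω = j890:
zero (s+384): 384 + j890 → |·| = √(384²+890²) = √939556 ≈ 969.31, ∠ = arctan(890/384) ≈ 66.66°
quadratic: (j890)² + 190·j890 + 250000 = -542100 + j169100 → |·| ≈ 5.6786e+05, ∠ ≈ 162.68°
|L| = 250000 · 969.31 / 5.6786e+05 ≈ 426.74

427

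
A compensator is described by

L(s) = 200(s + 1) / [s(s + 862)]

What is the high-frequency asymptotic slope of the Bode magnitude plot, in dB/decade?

Each pole contributes −20 dB/decade at high frequency; each zero contributes +20 dB/decade.
Net: 1 zero(s) − 2 pole(s) → -20 dB/decade.

-20 dB/decade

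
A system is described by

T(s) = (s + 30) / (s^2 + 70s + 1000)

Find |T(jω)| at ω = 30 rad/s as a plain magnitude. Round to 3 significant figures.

Substitute s = j30:
Numerator: (j30) + 30 = 30 + j30
Denominator: (j30)^2 + 70(j30) + 1000 = 100 + j2100
|N| = √(30² + 30²) ≈ 42.426, ∠N ≈ 45.00°
|D| = √(100² + 2100²) ≈ 2102.4, ∠D ≈ 87.27°
|T| = 42.426 / 2102.4 ≈ 0.02018

0.0202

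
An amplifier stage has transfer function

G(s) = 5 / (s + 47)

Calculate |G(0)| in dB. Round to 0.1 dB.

-19.5 dB

G(0) = 5 / (47) ≈ 0.10638
20 log₁₀(0.10638) ≈ -19.46 dB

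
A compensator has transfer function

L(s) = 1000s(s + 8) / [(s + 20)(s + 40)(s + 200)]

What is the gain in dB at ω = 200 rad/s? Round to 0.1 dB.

10.8 dB

At s = jω = j200:
zero (s+8): 8 + j200 → |·| = √(8²+200²) = √40064 ≈ 200.16, ∠ = arctan(200/8) ≈ 87.71°
zero at origin: s = j200 → |·| = 200, ∠ = 90.00°
pole (s+20): 20 + j200 → |·| = √(20²+200²) = √40400 ≈ 201, ∠ = arctan(200/20) ≈ 84.29°
pole (s+40): 40 + j200 → |·| = √(40²+200²) = √41600 ≈ 203.96, ∠ = arctan(200/40) ≈ 78.69°
pole (s+200): 200 + j200 → |·| = √(200²+200²) = √80000 ≈ 282.84, ∠ = arctan(200/200) ≈ 45.00°
|L| = 1000 · 40032 / 1.1595e+07 ≈ 3.4525
Gain = 20 log₁₀(3.4525) ≈ 10.76 dB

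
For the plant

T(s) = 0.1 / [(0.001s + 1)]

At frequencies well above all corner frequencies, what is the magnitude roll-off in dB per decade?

-20 dB/decade

Each pole contributes −20 dB/decade at high frequency; each zero contributes +20 dB/decade.
Net: 0 zero(s) − 1 pole(s) → -20 dB/decade.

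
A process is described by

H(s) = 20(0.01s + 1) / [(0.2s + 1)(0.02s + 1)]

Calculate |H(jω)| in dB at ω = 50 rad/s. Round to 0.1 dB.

3.9 dB

At ω = 50 rad/s:
zero (1 + j50·0.01) = 1 + j0.5 → |·| ≈ 1.118, ∠ ≈ 26.57°
pole (1 + j50·0.2) = 1 + j10 → |·| ≈ 10.05, ∠ ≈ 84.29°
pole (1 + j50·0.02) = 1 + j1 → |·| ≈ 1.4142, ∠ ≈ 45.00°
|H| = 20 · 1.118 / (10.05 · 1.4142) ≈ 1.5732
Gain = 20 log₁₀(1.5732) ≈ 3.94 dB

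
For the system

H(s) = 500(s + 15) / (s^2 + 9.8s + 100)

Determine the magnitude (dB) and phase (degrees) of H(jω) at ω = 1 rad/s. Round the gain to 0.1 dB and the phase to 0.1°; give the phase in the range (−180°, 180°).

37.6 dB, -1.8°

At s = jω = j1:
zero (s+15): 15 + j1 → |·| = √(15²+1²) = √226 ≈ 15.033, ∠ = arctan(1/15) ≈ 3.81°
quadratic: (j1)² + 9.8·j1 + 100 = 99 + j9.8 → |·| ≈ 99.484, ∠ ≈ 5.65°
|H| = 500 · 15.033 / 99.484 ≈ 75.555
Gain = 20 log₁₀(75.555) ≈ 37.57 dB
∠H = 3.81° − 5.65° = -1.84°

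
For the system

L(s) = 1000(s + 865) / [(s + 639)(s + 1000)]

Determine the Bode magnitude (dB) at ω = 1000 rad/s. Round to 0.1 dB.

At s = jω = j1000:
zero (s+865): 865 + j1000 → |·| = √(865²+1000²) = √1748225 ≈ 1322.2, ∠ = arctan(1000/865) ≈ 49.14°
pole (s+639): 639 + j1000 → |·| = √(639²+1000²) = √1408321 ≈ 1186.7, ∠ = arctan(1000/639) ≈ 57.42°
pole (s+1000): 1000 + j1000 → |·| = √(1000²+1000²) = √2000000 ≈ 1414.2, ∠ = arctan(1000/1000) ≈ 45.00°
|L| = 1000 · 1322.2 / 1.6782e+06 ≈ 0.78787
Gain = 20 log₁₀(0.78787) ≈ -2.07 dB

-2.1 dB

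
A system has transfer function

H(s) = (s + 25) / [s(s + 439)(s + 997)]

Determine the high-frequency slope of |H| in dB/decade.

-40 dB/decade

Each pole contributes −20 dB/decade at high frequency; each zero contributes +20 dB/decade.
Net: 1 zero(s) − 3 pole(s) → -40 dB/decade.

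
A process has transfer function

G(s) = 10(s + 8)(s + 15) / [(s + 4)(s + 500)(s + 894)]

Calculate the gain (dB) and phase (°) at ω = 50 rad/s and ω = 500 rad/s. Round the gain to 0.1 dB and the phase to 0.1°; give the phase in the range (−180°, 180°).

At s = jω = j50:
zero (s+8): 8 + j50 → |·| = √(8²+50²) = √2564 ≈ 50.636, ∠ = arctan(50/8) ≈ 80.91°
zero (s+15): 15 + j50 → |·| = √(15²+50²) = √2725 ≈ 52.202, ∠ = arctan(50/15) ≈ 73.30°
pole (s+4): 4 + j50 → |·| = √(4²+50²) = √2516 ≈ 50.16, ∠ = arctan(50/4) ≈ 85.43°
pole (s+500): 500 + j50 → |·| = √(500²+50²) = √252500 ≈ 502.49, ∠ = arctan(50/500) ≈ 5.71°
pole (s+894): 894 + j50 → |·| = √(894²+50²) = √801736 ≈ 895.4, ∠ = arctan(50/894) ≈ 3.20°
|G| = 10 · 2643.3 / 2.2568e+07 ≈ 0.0011713
Gain = 20 log₁₀(0.0011713) ≈ -58.63 dB
∠G = 154.21° − 94.34° = 59.87°

At s = jω = j500:
zero (s+8): 8 + j500 → |·| = √(8²+500²) = √250064 ≈ 500.06, ∠ = arctan(500/8) ≈ 89.08°
zero (s+15): 15 + j500 → |·| = √(15²+500²) = √250225 ≈ 500.22, ∠ = arctan(500/15) ≈ 88.28°
pole (s+4): 4 + j500 → |·| = √(4²+500²) = √250016 ≈ 500.02, ∠ = arctan(500/4) ≈ 89.54°
pole (s+500): 500 + j500 → |·| = √(500²+500²) = √500000 ≈ 707.11, ∠ = arctan(500/500) ≈ 45.00°
pole (s+894): 894 + j500 → |·| = √(894²+500²) = √1049236 ≈ 1024.3, ∠ = arctan(500/894) ≈ 29.22°
|G| = 10 · 2.5014e+05 / 3.6216e+08 ≈ 0.0069069
Gain = 20 log₁₀(0.0069069) ≈ -43.21 dB
∠G = 177.36° − 163.76° = 13.60°

ω = 50: -58.6 dB, 59.9°; ω = 500: -43.2 dB, 13.6°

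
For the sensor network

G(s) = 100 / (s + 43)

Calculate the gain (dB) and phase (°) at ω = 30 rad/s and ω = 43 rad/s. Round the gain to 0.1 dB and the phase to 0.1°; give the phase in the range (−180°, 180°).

ω = 30: 5.6 dB, -34.9°; ω = 43: 4.3 dB, -45.0°

At s = jω = j30:
pole (s+43): 43 + j30 → |·| = √(43²+30²) = √2749 ≈ 52.431, ∠ = arctan(30/43) ≈ 34.90°
|G| = 100 / 52.431 ≈ 1.9073
Gain = 20 log₁₀(1.9073) ≈ 5.61 dB
∠G = 0.00° − 34.90° = -34.90°

At s = jω = j43:
pole (s+43): 43 + j43 → |·| = √(43²+43²) = √3698 ≈ 60.811, ∠ = arctan(43/43) ≈ 45.00°
|G| = 100 / 60.811 ≈ 1.6444
Gain = 20 log₁₀(1.6444) ≈ 4.32 dB
∠G = 0.00° − 45.00° = -45.00°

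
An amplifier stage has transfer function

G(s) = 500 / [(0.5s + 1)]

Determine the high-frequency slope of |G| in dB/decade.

Each pole contributes −20 dB/decade at high frequency; each zero contributes +20 dB/decade.
Net: 0 zero(s) − 1 pole(s) → -20 dB/decade.

-20 dB/decade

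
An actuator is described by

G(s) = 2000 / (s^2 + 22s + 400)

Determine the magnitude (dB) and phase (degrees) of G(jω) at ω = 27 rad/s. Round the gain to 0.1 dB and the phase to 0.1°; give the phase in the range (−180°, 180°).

At s = jω = j27:
quadratic: (j27)² + 22·j27 + 400 = -329 + j594 → |·| ≈ 679.03, ∠ ≈ 118.98°
|G| = 2000 / 679.03 ≈ 2.9454
Gain = 20 log₁₀(2.9454) ≈ 9.38 dB
∠G = 0.00° − 118.98° = -118.98°

9.4 dB, -119.0°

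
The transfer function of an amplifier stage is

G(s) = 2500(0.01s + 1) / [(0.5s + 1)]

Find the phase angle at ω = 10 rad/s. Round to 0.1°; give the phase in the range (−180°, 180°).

-73.0°

At ω = 10 rad/s:
zero (1 + j10·0.01) = 1 + j0.1 → |·| ≈ 1.005, ∠ ≈ 5.71°
pole (1 + j10·0.5) = 1 + j5 → |·| ≈ 5.099, ∠ ≈ 78.69°
∠G = (5.71°) − (78.69°) = -72.98°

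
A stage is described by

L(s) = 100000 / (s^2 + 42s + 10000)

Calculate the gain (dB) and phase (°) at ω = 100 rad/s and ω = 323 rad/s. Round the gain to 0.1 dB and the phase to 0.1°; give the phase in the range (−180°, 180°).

At s = jω = j100:
quadratic: (j100)² + 42·j100 + 10000 = 0 + j4200 → |·| ≈ 4200, ∠ ≈ 90.00°
|L| = 100000 / 4200 ≈ 23.81
Gain = 20 log₁₀(23.81) ≈ 27.54 dB
∠L = 0.00° − 90.00° = -90.00°

At s = jω = j323:
quadratic: (j323)² + 42·j323 + 10000 = -94329 + j13566 → |·| ≈ 95300, ∠ ≈ 171.82°
|L| = 100000 / 95300 ≈ 1.0493
Gain = 20 log₁₀(1.0493) ≈ 0.42 dB
∠L = 0.00° − 171.82° = -171.82°

ω = 100: 27.5 dB, -90.0°; ω = 323: 0.4 dB, -171.8°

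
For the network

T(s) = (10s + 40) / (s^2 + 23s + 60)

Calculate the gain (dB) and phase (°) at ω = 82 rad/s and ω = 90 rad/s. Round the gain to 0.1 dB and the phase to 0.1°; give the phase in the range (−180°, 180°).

Substitute s = j82:
Numerator: 10(j82) + 40 = 40 + j820
Denominator: (j82)^2 + 23(j82) + 60 = -6664 + j1886
|N| = √(40² + 820²) ≈ 820.98, ∠N ≈ 87.21°
|D| = √(6664² + 1886²) ≈ 6925.7, ∠D ≈ 164.20°
|T| = 820.98 / 6925.7 ≈ 0.11854
Gain = 20 log₁₀(0.11854) ≈ -18.52 dB
∠T = 87.21° − 164.20° = -76.99°

Substitute s = j90:
Numerator: 10(j90) + 40 = 40 + j900
Denominator: (j90)^2 + 23(j90) + 60 = -8040 + j2070
|N| = √(40² + 900²) ≈ 900.89, ∠N ≈ 87.46°
|D| = √(8040² + 2070²) ≈ 8302.2, ∠D ≈ 165.56°
|T| = 900.89 / 8302.2 ≈ 0.10851
Gain = 20 log₁₀(0.10851) ≈ -19.29 dB
∠T = 87.46° − 165.56° = -78.10°

ω = 82: -18.5 dB, -77.0°; ω = 90: -19.3 dB, -78.1°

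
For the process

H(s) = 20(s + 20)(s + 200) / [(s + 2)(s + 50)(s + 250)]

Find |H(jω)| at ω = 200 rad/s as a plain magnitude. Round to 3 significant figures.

At s = jω = j200:
zero (s+20): 20 + j200 → |·| = √(20²+200²) = √40400 ≈ 201, ∠ = arctan(200/20) ≈ 84.29°
zero (s+200): 200 + j200 → |·| = √(200²+200²) = √80000 ≈ 282.84, ∠ = arctan(200/200) ≈ 45.00°
pole (s+2): 2 + j200 → |·| = √(2²+200²) = √40004 ≈ 200.01, ∠ = arctan(200/2) ≈ 89.43°
pole (s+50): 50 + j200 → |·| = √(50²+200²) = √42500 ≈ 206.16, ∠ = arctan(200/50) ≈ 75.96°
pole (s+250): 250 + j200 → |·| = √(250²+200²) = √102500 ≈ 320.16, ∠ = arctan(200/250) ≈ 38.66°
|H| = 20 · 56851 / 1.3201e+07 ≈ 0.086131

0.0861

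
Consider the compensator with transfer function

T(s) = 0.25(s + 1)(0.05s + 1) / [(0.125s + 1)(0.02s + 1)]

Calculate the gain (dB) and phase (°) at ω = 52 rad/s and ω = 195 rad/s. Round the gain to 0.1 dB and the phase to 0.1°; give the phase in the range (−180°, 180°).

At ω = 52 rad/s:
zero (1 + j52·1) = 1 + j52 → |·| ≈ 52.01, ∠ ≈ 88.90°
zero (1 + j52·0.05) = 1 + j2.6 → |·| ≈ 2.7857, ∠ ≈ 68.96°
pole (1 + j52·0.125) = 1 + j6.5 → |·| ≈ 6.5765, ∠ ≈ 81.25°
pole (1 + j52·0.02) = 1 + j1.04 → |·| ≈ 1.4428, ∠ ≈ 46.12°
|T| = 0.25 · 52.01 · 2.7857 / (6.5765 · 1.4428) ≈ 3.8173
Gain = 20 log₁₀(3.8173) ≈ 11.64 dB
∠T = (88.90° + 68.96°) − (81.25° + 46.12°) = 30.49°

At ω = 195 rad/s:
zero (1 + j195·1) = 1 + j195 → |·| ≈ 195, ∠ ≈ 89.71°
zero (1 + j195·0.05) = 1 + j9.75 → |·| ≈ 9.8011, ∠ ≈ 84.14°
pole (1 + j195·0.125) = 1 + j24.375 → |·| ≈ 24.396, ∠ ≈ 87.65°
pole (1 + j195·0.02) = 1 + j3.9 → |·| ≈ 4.0262, ∠ ≈ 75.62°
|T| = 0.25 · 195 · 9.8011 / (24.396 · 4.0262) ≈ 4.8645
Gain = 20 log₁₀(4.8645) ≈ 13.74 dB
∠T = (89.71° + 84.14°) − (87.65° + 75.62°) = 10.58°

ω = 52: 11.6 dB, 30.5°; ω = 195: 13.7 dB, 10.6°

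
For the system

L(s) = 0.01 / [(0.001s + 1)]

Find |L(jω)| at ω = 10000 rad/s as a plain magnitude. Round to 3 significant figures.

At ω = 10000 rad/s:
pole (1 + j10000·0.001) = 1 + j10 → |·| ≈ 10.05, ∠ ≈ 84.29°
|L| = 0.01 · 1 / (10.05) ≈ 0.00099502

0.000995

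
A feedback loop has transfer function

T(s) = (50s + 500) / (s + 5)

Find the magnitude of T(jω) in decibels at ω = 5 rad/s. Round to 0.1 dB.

38.0 dB

Substitute s = j5:
Numerator: 50(j5) + 500 = 500 + j250
Denominator: (j5) + 5 = 5 + j5
|N| = √(500² + 250²) ≈ 559.02, ∠N ≈ 26.57°
|D| = √(5² + 5²) ≈ 7.0711, ∠D ≈ 45.00°
|T| = 559.02 / 7.0711 ≈ 79.057
Gain = 20 log₁₀(79.057) ≈ 37.96 dB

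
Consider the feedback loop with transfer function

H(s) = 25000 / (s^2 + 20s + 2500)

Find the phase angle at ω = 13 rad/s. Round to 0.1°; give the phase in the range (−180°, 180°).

-6.4°

At s = jω = j13:
quadratic: (j13)² + 20·j13 + 2500 = 2331 + j260 → |·| ≈ 2345.5, ∠ ≈ 6.36°
∠H = 0.00° − 6.36° = -6.36°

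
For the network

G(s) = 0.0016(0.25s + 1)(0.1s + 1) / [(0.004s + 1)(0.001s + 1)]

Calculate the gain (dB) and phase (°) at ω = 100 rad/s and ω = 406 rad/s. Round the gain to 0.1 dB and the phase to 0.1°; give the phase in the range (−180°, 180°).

ω = 100: -8.6 dB, 144.5°; ω = 406: 10.1 dB, 97.6°

At ω = 100 rad/s:
zero (1 + j100·0.25) = 1 + j25 → |·| ≈ 25.02, ∠ ≈ 87.71°
zero (1 + j100·0.1) = 1 + j10 → |·| ≈ 10.05, ∠ ≈ 84.29°
pole (1 + j100·0.004) = 1 + j0.4 → |·| ≈ 1.077, ∠ ≈ 21.80°
pole (1 + j100·0.001) = 1 + j0.1 → |·| ≈ 1.005, ∠ ≈ 5.71°
|G| = 0.0016 · 25.02 · 10.05 / (1.077 · 1.005) ≈ 0.3717
Gain = 20 log₁₀(0.3717) ≈ -8.60 dB
∠G = (87.71° + 84.29°) − (21.80° + 5.71°) = 144.49°

At ω = 406 rad/s:
zero (1 + j406·0.25) = 1 + j101.5 → |·| ≈ 101.5, ∠ ≈ 89.44°
zero (1 + j406·0.1) = 1 + j40.6 → |·| ≈ 40.612, ∠ ≈ 88.59°
pole (1 + j406·0.004) = 1 + j1.624 → |·| ≈ 1.9072, ∠ ≈ 58.38°
pole (1 + j406·0.001) = 1 + j0.406 → |·| ≈ 1.0793, ∠ ≈ 22.10°
|G| = 0.0016 · 101.5 · 40.612 / (1.9072 · 1.0793) ≈ 3.2041
Gain = 20 log₁₀(3.2041) ≈ 10.11 dB
∠G = (89.44° + 88.59°) − (58.38° + 22.10°) = 97.55°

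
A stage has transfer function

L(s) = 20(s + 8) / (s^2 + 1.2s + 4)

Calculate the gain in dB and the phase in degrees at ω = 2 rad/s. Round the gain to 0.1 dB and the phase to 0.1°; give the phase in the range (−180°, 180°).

At s = jω = j2:
zero (s+8): 8 + j2 → |·| = √(8²+2²) = √68 ≈ 8.2462, ∠ = arctan(2/8) ≈ 14.04°
quadratic: (j2)² + 1.2·j2 + 4 = 0 + j2.4 → |·| ≈ 2.4, ∠ ≈ 90.00°
|L| = 20 · 8.2462 / 2.4 ≈ 68.718
Gain = 20 log₁₀(68.718) ≈ 36.74 dB
∠L = 14.04° − 90.00° = -75.96°

36.7 dB, -76.0°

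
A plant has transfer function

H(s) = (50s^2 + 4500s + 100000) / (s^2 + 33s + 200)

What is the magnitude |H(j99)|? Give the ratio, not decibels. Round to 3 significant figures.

Substitute s = j99:
Numerator: 50(j99)^2 + 4500(j99) + 100000 = -390050 + j445500
Denominator: (j99)^2 + 33(j99) + 200 = -9601 + j3267
|N| = √(390050² + 445500²) ≈ 5.9212e+05, ∠N ≈ 131.20°
|D| = √(9601² + 3267²) ≈ 10142, ∠D ≈ 161.21°
|H| = 5.9212e+05 / 10142 ≈ 58.383

58.4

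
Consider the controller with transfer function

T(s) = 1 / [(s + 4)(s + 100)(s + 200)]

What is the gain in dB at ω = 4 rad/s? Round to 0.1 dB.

-101.1 dB

At s = jω = j4:
pole (s+4): 4 + j4 → |·| = √(4²+4²) = √32 ≈ 5.6569, ∠ = arctan(4/4) ≈ 45.00°
pole (s+100): 100 + j4 → |·| = √(100²+4²) = √10016 ≈ 100.08, ∠ = arctan(4/100) ≈ 2.29°
pole (s+200): 200 + j4 → |·| = √(200²+4²) = √40016 ≈ 200.04, ∠ = arctan(4/200) ≈ 1.15°
|T| = 1 / 1.1325e+05 ≈ 8.83e-06
Gain = 20 log₁₀(8.83e-06) ≈ -101.08 dB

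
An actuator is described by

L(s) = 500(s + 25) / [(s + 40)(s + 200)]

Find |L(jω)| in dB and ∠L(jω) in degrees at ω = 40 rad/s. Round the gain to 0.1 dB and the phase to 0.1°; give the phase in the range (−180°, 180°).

At s = jω = j40:
zero (s+25): 25 + j40 → |·| = √(25²+40²) = √2225 ≈ 47.17, ∠ = arctan(40/25) ≈ 57.99°
pole (s+40): 40 + j40 → |·| = √(40²+40²) = √3200 ≈ 56.569, ∠ = arctan(40/40) ≈ 45.00°
pole (s+200): 200 + j40 → |·| = √(200²+40²) = √41600 ≈ 203.96, ∠ = arctan(40/200) ≈ 11.31°
|L| = 500 · 47.17 / 11538 ≈ 2.0441
Gain = 20 log₁₀(2.0441) ≈ 6.21 dB
∠L = 57.99° − 56.31° = 1.68°

6.2 dB, 1.7°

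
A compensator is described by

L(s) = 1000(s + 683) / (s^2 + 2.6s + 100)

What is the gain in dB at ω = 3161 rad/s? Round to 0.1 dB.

At s = jω = j3161:
zero (s+683): 683 + j3161 → |·| = √(683²+3161²) = √10458410 ≈ 3233.9, ∠ = arctan(3161/683) ≈ 77.81°
quadratic: (j3161)² + 2.6·j3161 + 100 = -9991821 + j8218.6 → |·| ≈ 9.9918e+06, ∠ ≈ 179.95°
|L| = 1000 · 3233.9 / 9.9918e+06 ≈ 0.32366
Gain = 20 log₁₀(0.32366) ≈ -9.80 dB

-9.8 dB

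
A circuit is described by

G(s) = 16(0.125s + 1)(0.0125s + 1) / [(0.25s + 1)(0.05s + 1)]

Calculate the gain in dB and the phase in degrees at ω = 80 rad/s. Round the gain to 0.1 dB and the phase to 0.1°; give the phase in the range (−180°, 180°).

At ω = 80 rad/s:
zero (1 + j80·0.125) = 1 + j10 → |·| ≈ 10.05, ∠ ≈ 84.29°
zero (1 + j80·0.0125) = 1 + j1 → |·| ≈ 1.4142, ∠ ≈ 45.00°
pole (1 + j80·0.25) = 1 + j20 → |·| ≈ 20.025, ∠ ≈ 87.14°
pole (1 + j80·0.05) = 1 + j4 → |·| ≈ 4.1231, ∠ ≈ 75.96°
|G| = 16 · 10.05 · 1.4142 / (20.025 · 4.1231) ≈ 2.7542
Gain = 20 log₁₀(2.7542) ≈ 8.80 dB
∠G = (84.29° + 45.00°) − (87.14° + 75.96°) = -33.81°

8.8 dB, -33.8°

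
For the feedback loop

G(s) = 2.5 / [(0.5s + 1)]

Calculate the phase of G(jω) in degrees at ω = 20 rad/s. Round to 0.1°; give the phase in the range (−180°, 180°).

-84.3°

At ω = 20 rad/s:
pole (1 + j20·0.5) = 1 + j10 → |·| ≈ 10.05, ∠ ≈ 84.29°
∠G = (0°) − (84.29°) = -84.29°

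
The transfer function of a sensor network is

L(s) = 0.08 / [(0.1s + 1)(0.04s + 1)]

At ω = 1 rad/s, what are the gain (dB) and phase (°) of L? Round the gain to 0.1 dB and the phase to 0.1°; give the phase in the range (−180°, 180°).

At ω = 1 rad/s:
pole (1 + j1·0.1) = 1 + j0.1 → |·| ≈ 1.005, ∠ ≈ 5.71°
pole (1 + j1·0.04) = 1 + j0.04 → |·| ≈ 1.0008, ∠ ≈ 2.29°
|L| = 0.08 · 1 / (1.005 · 1.0008) ≈ 0.079538
Gain = 20 log₁₀(0.079538) ≈ -21.99 dB
∠L = (0°) − (5.71° + 2.29°) = -8.00°

-22.0 dB, -8.0°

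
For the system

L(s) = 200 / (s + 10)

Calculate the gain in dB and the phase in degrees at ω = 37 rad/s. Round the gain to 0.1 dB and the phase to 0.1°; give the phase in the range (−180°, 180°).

At s = jω = j37:
pole (s+10): 10 + j37 → |·| = √(10²+37²) = √1469 ≈ 38.328, ∠ = arctan(37/10) ≈ 74.88°
|L| = 200 / 38.328 ≈ 5.2181
Gain = 20 log₁₀(5.2181) ≈ 14.35 dB
∠L = 0.00° − 74.88° = -74.88°

14.4 dB, -74.9°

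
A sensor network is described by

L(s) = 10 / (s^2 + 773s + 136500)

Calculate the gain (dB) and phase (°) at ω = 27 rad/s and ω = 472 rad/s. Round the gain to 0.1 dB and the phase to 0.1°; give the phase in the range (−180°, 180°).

ω = 27: -82.8 dB, -8.7°; ω = 472: -91.5 dB, -103.3°

Substitute s = j27:
Numerator: 10 = 10 + j0
Denominator: (j27)^2 + 773(j27) + 136500 = 135771 + j20871
|N| = √(10² + 0²) ≈ 10, ∠N ≈ 0.00°
|D| = √(135771² + 20871²) ≈ 1.3737e+05, ∠D ≈ 8.74°
|L| = 10 / 1.3737e+05 ≈ 7.2796e-05
Gain = 20 log₁₀(7.2796e-05) ≈ -82.76 dB
∠L = 0.00° − 8.74° = -8.74°

Substitute s = j472:
Numerator: 10 = 10 + j0
Denominator: (j472)^2 + 773(j472) + 136500 = -86284 + j364856
|N| = √(10² + 0²) ≈ 10, ∠N ≈ 0.00°
|D| = √(86284² + 364856²) ≈ 3.7492e+05, ∠D ≈ 103.31°
|L| = 10 / 3.7492e+05 ≈ 2.6672e-05
Gain = 20 log₁₀(2.6672e-05) ≈ -91.48 dB
∠L = 0.00° − 103.31° = -103.31°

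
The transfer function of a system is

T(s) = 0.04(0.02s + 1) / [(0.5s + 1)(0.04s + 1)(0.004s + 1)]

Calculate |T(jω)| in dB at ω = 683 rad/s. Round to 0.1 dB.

-93.9 dB

At ω = 683 rad/s:
zero (1 + j683·0.02) = 1 + j13.66 → |·| ≈ 13.697, ∠ ≈ 85.81°
pole (1 + j683·0.5) = 1 + j341.5 → |·| ≈ 341.5, ∠ ≈ 89.83°
pole (1 + j683·0.04) = 1 + j27.32 → |·| ≈ 27.338, ∠ ≈ 87.90°
pole (1 + j683·0.004) = 1 + j2.732 → |·| ≈ 2.9093, ∠ ≈ 69.90°
|T| = 0.04 · 13.697 / (341.5 · 27.338 · 2.9093) ≈ 2.0172e-05
Gain = 20 log₁₀(2.0172e-05) ≈ -93.91 dB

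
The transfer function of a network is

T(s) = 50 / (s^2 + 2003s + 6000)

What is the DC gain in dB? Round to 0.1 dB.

T(0) = 50 / 6000 ≈ 0.0083333
20 log₁₀(0.0083333) ≈ -41.58 dB

-41.6 dB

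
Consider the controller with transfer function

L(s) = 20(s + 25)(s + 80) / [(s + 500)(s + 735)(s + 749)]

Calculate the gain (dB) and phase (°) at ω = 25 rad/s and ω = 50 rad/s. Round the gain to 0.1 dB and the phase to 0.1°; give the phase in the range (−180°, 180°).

At s = jω = j25:
zero (s+25): 25 + j25 → |·| = √(25²+25²) = √1250 ≈ 35.355, ∠ = arctan(25/25) ≈ 45.00°
zero (s+80): 80 + j25 → |·| = √(80²+25²) = √7025 ≈ 83.815, ∠ = arctan(25/80) ≈ 17.35°
pole (s+500): 500 + j25 → |·| = √(500²+25²) = √250625 ≈ 500.62, ∠ = arctan(25/500) ≈ 2.86°
pole (s+735): 735 + j25 → |·| = √(735²+25²) = √540850 ≈ 735.43, ∠ = arctan(25/735) ≈ 1.95°
pole (s+749): 749 + j25 → |·| = √(749²+25²) = √561626 ≈ 749.42, ∠ = arctan(25/749) ≈ 1.91°
|L| = 20 · 2963.3 / 2.7591e+08 ≈ 0.0002148
Gain = 20 log₁₀(0.0002148) ≈ -73.36 dB
∠L = 62.35° − 6.72° = 55.63°

At s = jω = j50:
zero (s+25): 25 + j50 → |·| = √(25²+50²) = √3125 ≈ 55.902, ∠ = arctan(50/25) ≈ 63.43°
zero (s+80): 80 + j50 → |·| = √(80²+50²) = √8900 ≈ 94.34, ∠ = arctan(50/80) ≈ 32.01°
pole (s+500): 500 + j50 → |·| = √(500²+50²) = √252500 ≈ 502.49, ∠ = arctan(50/500) ≈ 5.71°
pole (s+735): 735 + j50 → |·| = √(735²+50²) = √542725 ≈ 736.7, ∠ = arctan(50/735) ≈ 3.89°
pole (s+749): 749 + j50 → |·| = √(749²+50²) = √563501 ≈ 750.67, ∠ = arctan(50/749) ≈ 3.82°
|L| = 20 · 5273.8 / 2.7789e+08 ≈ 0.00037956
Gain = 20 log₁₀(0.00037956) ≈ -68.41 dB
∠L = 95.44° − 13.42° = 82.02°

ω = 25: -73.4 dB, 55.6°; ω = 50: -68.4 dB, 82.0°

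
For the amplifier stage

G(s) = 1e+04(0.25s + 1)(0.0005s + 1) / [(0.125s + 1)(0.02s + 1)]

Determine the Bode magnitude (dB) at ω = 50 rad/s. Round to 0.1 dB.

82.9 dB

At ω = 50 rad/s:
zero (1 + j50·0.25) = 1 + j12.5 → |·| ≈ 12.54, ∠ ≈ 85.43°
zero (1 + j50·0.0005) = 1 + j0.025 → |·| ≈ 1.0003, ∠ ≈ 1.43°
pole (1 + j50·0.125) = 1 + j6.25 → |·| ≈ 6.3295, ∠ ≈ 80.91°
pole (1 + j50·0.02) = 1 + j1 → |·| ≈ 1.4142, ∠ ≈ 45.00°
|G| = 1e+04 · 12.54 · 1.0003 / (6.3295 · 1.4142) ≈ 14014
Gain = 20 log₁₀(14014) ≈ 82.93 dB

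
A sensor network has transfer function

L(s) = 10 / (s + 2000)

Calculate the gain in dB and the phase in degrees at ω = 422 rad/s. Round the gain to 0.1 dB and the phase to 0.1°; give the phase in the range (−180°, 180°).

-46.2 dB, -11.9°

Substitute s = j422:
Numerator: 10 = 10 + j0
Denominator: (j422) + 2000 = 2000 + j422
|N| = √(10² + 0²) ≈ 10, ∠N ≈ 0.00°
|D| = √(2000² + 422²) ≈ 2044, ∠D ≈ 11.91°
|L| = 10 / 2044 ≈ 0.0048924
Gain = 20 log₁₀(0.0048924) ≈ -46.21 dB
∠L = 0.00° − 11.91° = -11.91°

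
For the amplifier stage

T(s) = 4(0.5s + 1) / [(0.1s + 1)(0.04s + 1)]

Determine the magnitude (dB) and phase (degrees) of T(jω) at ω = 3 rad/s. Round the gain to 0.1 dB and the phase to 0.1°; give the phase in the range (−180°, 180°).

16.7 dB, 32.8°

At ω = 3 rad/s:
zero (1 + j3·0.5) = 1 + j1.5 → |·| ≈ 1.8028, ∠ ≈ 56.31°
pole (1 + j3·0.1) = 1 + j0.3 → |·| ≈ 1.044, ∠ ≈ 16.70°
pole (1 + j3·0.04) = 1 + j0.12 → |·| ≈ 1.0072, ∠ ≈ 6.84°
|T| = 4 · 1.8028 / (1.044 · 1.0072) ≈ 6.8579
Gain = 20 log₁₀(6.8579) ≈ 16.72 dB
∠T = (56.31°) − (16.70° + 6.84°) = 32.77°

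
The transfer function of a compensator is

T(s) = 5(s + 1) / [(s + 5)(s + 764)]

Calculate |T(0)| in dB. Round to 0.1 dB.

-57.7 dB

T(0) = 5·1 / (5·764) ≈ 0.0013089
20 log₁₀(0.0013089) ≈ -57.66 dB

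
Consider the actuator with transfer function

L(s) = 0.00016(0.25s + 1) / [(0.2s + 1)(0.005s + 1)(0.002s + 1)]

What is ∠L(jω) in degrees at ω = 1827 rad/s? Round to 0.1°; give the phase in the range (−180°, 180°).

-158.4°

At ω = 1827 rad/s:
zero (1 + j1827·0.25) = 1 + j456.75 → |·| ≈ 456.75, ∠ ≈ 89.87°
pole (1 + j1827·0.2) = 1 + j365.4 → |·| ≈ 365.4, ∠ ≈ 89.84°
pole (1 + j1827·0.005) = 1 + j9.135 → |·| ≈ 9.1896, ∠ ≈ 83.75°
pole (1 + j1827·0.002) = 1 + j3.654 → |·| ≈ 3.7884, ∠ ≈ 74.69°
∠L = (89.87°) − (89.84° + 83.75° + 74.69°) = -158.41°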